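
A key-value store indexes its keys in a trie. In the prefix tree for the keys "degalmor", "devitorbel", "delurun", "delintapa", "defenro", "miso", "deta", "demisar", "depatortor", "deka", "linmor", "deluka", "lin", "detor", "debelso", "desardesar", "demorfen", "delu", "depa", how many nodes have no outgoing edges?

A leaf is a node with no children — equivalently, the end of a word that is not a proper prefix of any other stored word.
Those words: "debelso", "defenro", "degalmor", "deka", "delintapa", "deluka", "delurun", "demisar", "demorfen", "depatortor", "desardesar", "deta", "detor", "devitorbel", "linmor", "miso"
Leaf count: 16

16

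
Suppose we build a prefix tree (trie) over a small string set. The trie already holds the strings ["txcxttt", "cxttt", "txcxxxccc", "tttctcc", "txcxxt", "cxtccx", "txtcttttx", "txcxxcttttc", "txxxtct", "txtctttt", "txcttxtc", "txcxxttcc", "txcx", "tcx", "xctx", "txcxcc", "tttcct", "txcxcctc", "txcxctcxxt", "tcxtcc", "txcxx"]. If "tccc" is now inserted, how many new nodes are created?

The longest prefix of "tccc" already in the trie is "tc" (length 2).
So 4 − 2 = 2 new nodes.

2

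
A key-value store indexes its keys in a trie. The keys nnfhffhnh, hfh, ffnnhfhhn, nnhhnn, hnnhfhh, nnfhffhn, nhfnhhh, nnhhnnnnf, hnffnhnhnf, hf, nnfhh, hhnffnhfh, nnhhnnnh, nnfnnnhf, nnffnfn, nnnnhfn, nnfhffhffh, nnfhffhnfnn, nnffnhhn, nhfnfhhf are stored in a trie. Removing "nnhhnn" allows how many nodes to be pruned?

0

After clearing the end-marker at "nnhhnn", prune upward until reaching a node still needed by another word.
Every node on "nnhhnn" is still needed (e.g. by "nnhhnnnnf"), so nothing is freed.
Nodes removed: 0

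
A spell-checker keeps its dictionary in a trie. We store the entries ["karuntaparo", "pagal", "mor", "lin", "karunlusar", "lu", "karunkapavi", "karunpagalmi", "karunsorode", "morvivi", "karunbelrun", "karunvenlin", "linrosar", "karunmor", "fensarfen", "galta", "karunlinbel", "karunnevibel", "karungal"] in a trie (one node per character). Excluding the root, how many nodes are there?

100

Insert word by word; a character creates a node only if that edge doesn't already exist:
  "karuntaparo" → 11 new (k, a, r, u, n, t, a, p, a, r, o)
  "pagal" → 5 new (p, a, g, a, l)
  "mor" → 3 new (m, o, r)
  "lin" → 3 new (l, i, n)
  "karunlusar" → prefix "karun" already present; 5 new (l, u, s, a, r)
  "lu" → prefix "l" already present; 1 new (u)
  "karunkapavi" → prefix "karun" already present; 6 new (k, a, p, a, v, i)
  "karunpagalmi" → prefix "karun" already present; 7 new (p, a, g, a, l, m, i)
  "karunsorode" → prefix "karun" already present; 6 new (s, o, r, o, d, e)
  "morvivi" → prefix "mor" already present; 4 new (v, i, v, i)
  "karunbelrun" → prefix "karun" already present; 6 new (b, e, l, r, u, n)
  "karunvenlin" → prefix "karun" already present; 6 new (v, e, n, l, i, n)
  "linrosar" → prefix "lin" already present; 5 new (r, o, s, a, r)
  "karunmor" → prefix "karun" already present; 3 new (m, o, r)
  "fensarfen" → 9 new (f, e, n, s, a, r, f, e, n)
  "galta" → 5 new (g, a, l, t, a)
  "karunlinbel" → prefix "karunl" already present; 5 new (i, n, b, e, l)
  "karunnevibel" → prefix "karun" already present; 7 new (n, e, v, i, b, e, l)
  "karungal" → prefix "karun" already present; 3 new (g, a, l)
Total nodes = 11 + 5 + 3 + 3 + 5 + 1 + 6 + 7 + 6 + 4 + 6 + 6 + 5 + 3 + 9 + 5 + 5 + 7 + 3 = 100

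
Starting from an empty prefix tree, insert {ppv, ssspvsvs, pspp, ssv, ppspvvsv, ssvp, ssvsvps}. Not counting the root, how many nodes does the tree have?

26

Count nodes per top-level branch (shared prefixes stored once):
  'p'-branch (ppspvvsv, ppv, pspp): 12 nodes
  's'-branch (ssspvsvs, ssv, ssvp, ssvsvps): 14 nodes
Sum: 26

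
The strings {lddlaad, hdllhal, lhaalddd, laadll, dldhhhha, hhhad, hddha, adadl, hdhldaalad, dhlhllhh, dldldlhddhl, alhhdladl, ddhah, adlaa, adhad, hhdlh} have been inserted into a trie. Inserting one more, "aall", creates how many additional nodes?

"a" is already a path in the trie; the remaining "all" must be added.
Each of the 3 remaining characters creates one node.

3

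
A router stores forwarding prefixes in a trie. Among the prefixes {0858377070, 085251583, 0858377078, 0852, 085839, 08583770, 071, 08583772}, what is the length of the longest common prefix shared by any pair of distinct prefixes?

Equivalently: take the maximum, over all pairs, of their longest common prefix length.
e.g. "0858377070" and "0858377078" share the prefix "085837707" of length 9; no pair shares a longer one.
Longest shared-prefix length: 9

9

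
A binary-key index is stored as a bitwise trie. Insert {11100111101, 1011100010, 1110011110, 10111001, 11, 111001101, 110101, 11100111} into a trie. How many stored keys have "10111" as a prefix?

2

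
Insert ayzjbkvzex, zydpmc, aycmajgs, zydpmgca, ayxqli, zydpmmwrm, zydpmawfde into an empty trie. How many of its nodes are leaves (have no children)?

7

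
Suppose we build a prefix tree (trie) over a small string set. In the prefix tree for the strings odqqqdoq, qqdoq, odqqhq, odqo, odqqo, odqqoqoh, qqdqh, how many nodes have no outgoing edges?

Leaves are exactly the stored words that no other stored word extends.
Those words: "odqo", "odqqhq", "odqqoqoh", "odqqqdoq", "qqdoq", "qqdqh"
Leaf count: 6

6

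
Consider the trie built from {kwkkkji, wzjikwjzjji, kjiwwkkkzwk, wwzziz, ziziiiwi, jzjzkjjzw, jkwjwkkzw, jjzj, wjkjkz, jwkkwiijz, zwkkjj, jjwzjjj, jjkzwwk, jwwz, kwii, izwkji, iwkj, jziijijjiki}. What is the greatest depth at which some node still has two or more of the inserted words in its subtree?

2

Look for the deepest trie node that still has at least two words in its subtree.
e.g. "jjkzwwk" and "jjwzjjj" share the prefix "jj" of length 2; no pair shares a longer one.
Longest shared-prefix length: 2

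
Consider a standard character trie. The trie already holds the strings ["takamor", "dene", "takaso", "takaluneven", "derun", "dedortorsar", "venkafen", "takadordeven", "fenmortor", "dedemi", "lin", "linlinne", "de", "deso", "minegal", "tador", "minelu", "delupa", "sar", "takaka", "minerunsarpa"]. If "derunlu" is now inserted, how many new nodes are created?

The longest prefix of "derunlu" already in the trie is "derun" (length 5).
So 7 − 5 = 2 new nodes.

2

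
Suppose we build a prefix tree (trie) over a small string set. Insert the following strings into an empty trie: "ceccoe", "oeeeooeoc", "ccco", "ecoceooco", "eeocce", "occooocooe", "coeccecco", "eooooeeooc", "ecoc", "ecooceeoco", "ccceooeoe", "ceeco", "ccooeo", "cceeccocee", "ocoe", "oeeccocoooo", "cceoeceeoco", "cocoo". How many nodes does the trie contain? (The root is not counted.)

Trace insertions, counting only characters that open a new branch:
  "ceccoe" → 6 new (c, e, c, c, o, e)
  "oeeeooeoc" → 9 new (o, e, e, e, o, o, e, o, c)
  "ccco" → prefix "c" already present; 3 new (c, c, o)
  "ecoceooco" → 9 new (e, c, o, c, e, o, o, c, o)
  "eeocce" → prefix "e" already present; 5 new (e, o, c, c, e)
  "occooocooe" → prefix "o" already present; 9 new (c, c, o, o, o, c, o, o, e)
  "coeccecco" → prefix "c" already present; 8 new (o, e, c, c, e, c, c, o)
  "eooooeeooc" → prefix "e" already present; 9 new (o, o, o, o, e, e, o, o, c)
  "ecoc" → prefix "ecoc" already present; 0 new (none)
  "ecooceeoco" → prefix "eco" already present; 7 new (o, c, e, e, o, c, o)
  "ccceooeoe" → prefix "ccc" already present; 6 new (e, o, o, e, o, e)
  "ceeco" → prefix "ce" already present; 3 new (e, c, o)
  "ccooeo" → prefix "cc" already present; 4 new (o, o, e, o)
  "cceeccocee" → prefix "cc" already present; 8 new (e, e, c, c, o, c, e, e)
  "ocoe" → prefix "oc" already present; 2 new (o, e)
  "oeeccocoooo" → prefix "oee" already present; 8 new (c, c, o, c, o, o, o, o)
  "cceoeceeoco" → prefix "cce" already present; 8 new (o, e, c, e, e, o, c, o)
  "cocoo" → prefix "co" already present; 3 new (c, o, o)
Total nodes = 6 + 9 + 3 + 9 + 5 + 9 + 8 + 9 + 0 + 7 + 6 + 3 + 4 + 8 + 2 + 8 + 8 + 3 = 107

107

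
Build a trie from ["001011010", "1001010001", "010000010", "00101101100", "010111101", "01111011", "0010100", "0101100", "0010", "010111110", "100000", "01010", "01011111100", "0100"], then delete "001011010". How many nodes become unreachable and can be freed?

After clearing the end-marker at "001011010", prune upward until reaching a node still needed by another word.
The suffix "0" (1 node) is used only by "001011010"; the node for "00101101" still has the child "1", so pruning stops there.
Nodes removed: 1

1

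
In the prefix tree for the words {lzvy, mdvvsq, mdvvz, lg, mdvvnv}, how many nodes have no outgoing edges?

5

Leaves are exactly the stored words that no other stored word extends.
Those words: "lg", "lzvy", "mdvvnv", "mdvvsq", "mdvvz"
Leaf count: 5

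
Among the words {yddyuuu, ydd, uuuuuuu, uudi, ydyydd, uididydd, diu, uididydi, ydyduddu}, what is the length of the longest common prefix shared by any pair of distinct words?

7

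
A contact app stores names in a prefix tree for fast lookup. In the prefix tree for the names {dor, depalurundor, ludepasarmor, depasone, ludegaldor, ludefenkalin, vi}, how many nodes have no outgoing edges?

A leaf is a node with no children — equivalently, the end of a word that is not a proper prefix of any other stored word.
Those words: "depalurundor", "depasone", "dor", "ludefenkalin", "ludegaldor", "ludepasarmor", "vi"
Leaf count: 7

7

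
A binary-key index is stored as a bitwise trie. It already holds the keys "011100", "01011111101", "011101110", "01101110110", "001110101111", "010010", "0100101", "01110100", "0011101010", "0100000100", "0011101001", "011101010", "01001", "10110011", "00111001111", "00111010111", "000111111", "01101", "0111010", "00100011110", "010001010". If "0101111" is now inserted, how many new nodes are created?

Every character of "0101111" already lies on an existing path (it is a prefix of some stored word).
No new nodes are needed: 0.

0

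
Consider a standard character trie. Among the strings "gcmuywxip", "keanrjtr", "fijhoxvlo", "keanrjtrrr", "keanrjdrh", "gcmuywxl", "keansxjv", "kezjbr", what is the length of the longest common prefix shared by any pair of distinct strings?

Look for the deepest trie node that still has at least two words in its subtree.
"keanrjtr" and "keanrjtrrr" agree on "keanrjtr" (8 characters) before diverging; nothing deeper is shared.
Longest shared-prefix length: 8

8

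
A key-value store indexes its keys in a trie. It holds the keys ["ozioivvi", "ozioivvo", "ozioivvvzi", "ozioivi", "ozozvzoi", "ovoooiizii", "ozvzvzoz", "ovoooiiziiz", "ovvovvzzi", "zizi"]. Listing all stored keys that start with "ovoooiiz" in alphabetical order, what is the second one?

ovoooiiziiz

DFS of the "ovoooiiz" subtree visits, in order: "ovoooiizii", "ovoooiiziiz"
Position 2: ovoooiiziiz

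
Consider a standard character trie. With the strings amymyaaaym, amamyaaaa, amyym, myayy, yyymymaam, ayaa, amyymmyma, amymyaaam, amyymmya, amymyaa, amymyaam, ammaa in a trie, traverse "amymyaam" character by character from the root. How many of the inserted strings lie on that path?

2

Walk "amymyaam" from the root; an end-of-word marker is hit whenever a stored word is a prefix of "amymyaam".
Prefixes of the query that are stored words: "amymyaa", "amymyaam"
Count: 2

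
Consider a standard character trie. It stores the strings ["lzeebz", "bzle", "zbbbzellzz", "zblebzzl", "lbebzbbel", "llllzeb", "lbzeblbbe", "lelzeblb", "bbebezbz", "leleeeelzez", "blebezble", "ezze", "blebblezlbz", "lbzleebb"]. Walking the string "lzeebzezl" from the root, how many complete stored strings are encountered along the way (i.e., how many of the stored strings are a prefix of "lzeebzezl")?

Check each prefix of "lzeebzezl" against the stored set — each match is an end-marker on the path.
Prefixes of the query that are stored words: "lzeebz"
Count: 1

1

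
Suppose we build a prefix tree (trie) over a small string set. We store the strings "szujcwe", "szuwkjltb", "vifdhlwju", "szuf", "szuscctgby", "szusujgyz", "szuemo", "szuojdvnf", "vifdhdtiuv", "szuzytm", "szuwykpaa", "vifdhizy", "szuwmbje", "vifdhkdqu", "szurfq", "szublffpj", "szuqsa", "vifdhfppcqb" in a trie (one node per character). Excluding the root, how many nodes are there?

87

Insert word by word; a character creates a node only if that edge doesn't already exist:
  "szujcwe" → 7 new (s, z, u, j, c, w, e)
  "szuwkjltb" → prefix "szu" already present; 6 new (w, k, j, l, t, b)
  "vifdhlwju" → 9 new (v, i, f, d, h, l, w, j, u)
  "szuf" → prefix "szu" already present; 1 new (f)
  "szuscctgby" → prefix "szu" already present; 7 new (s, c, c, t, g, b, y)
  "szusujgyz" → prefix "szus" already present; 5 new (u, j, g, y, z)
  "szuemo" → prefix "szu" already present; 3 new (e, m, o)
  "szuojdvnf" → prefix "szu" already present; 6 new (o, j, d, v, n, f)
  "vifdhdtiuv" → prefix "vifdh" already present; 5 new (d, t, i, u, v)
  "szuzytm" → prefix "szu" already present; 4 new (z, y, t, m)
  "szuwykpaa" → prefix "szuw" already present; 5 new (y, k, p, a, a)
  "vifdhizy" → prefix "vifdh" already present; 3 new (i, z, y)
  "szuwmbje" → prefix "szuw" already present; 4 new (m, b, j, e)
  "vifdhkdqu" → prefix "vifdh" already present; 4 new (k, d, q, u)
  "szurfq" → prefix "szu" already present; 3 new (r, f, q)
  "szublffpj" → prefix "szu" already present; 6 new (b, l, f, f, p, j)
  "szuqsa" → prefix "szu" already present; 3 new (q, s, a)
  "vifdhfppcqb" → prefix "vifdh" already present; 6 new (f, p, p, c, q, b)
Total nodes = 7 + 6 + 9 + 1 + 7 + 5 + 3 + 6 + 5 + 4 + 5 + 3 + 4 + 4 + 3 + 6 + 3 + 6 = 87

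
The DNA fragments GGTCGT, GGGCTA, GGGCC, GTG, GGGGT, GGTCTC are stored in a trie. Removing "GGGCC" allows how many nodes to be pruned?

A node on "GGGCC"'s path can go only if nothing else ends at it or branches off below it.
The suffix "C" (1 node) is used only by "GGGCC"; the node for "GGGC" still has the child "T", so pruning stops there.
Nodes removed: 1

1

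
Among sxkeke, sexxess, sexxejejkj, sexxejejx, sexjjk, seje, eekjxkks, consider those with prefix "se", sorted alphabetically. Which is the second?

sexjjk

Words with prefix "se", in lexicographic order: "seje", "sexjjk", "sexxejejkj", "sexxejejx", "sexxess"
The 2nd is sexjjk.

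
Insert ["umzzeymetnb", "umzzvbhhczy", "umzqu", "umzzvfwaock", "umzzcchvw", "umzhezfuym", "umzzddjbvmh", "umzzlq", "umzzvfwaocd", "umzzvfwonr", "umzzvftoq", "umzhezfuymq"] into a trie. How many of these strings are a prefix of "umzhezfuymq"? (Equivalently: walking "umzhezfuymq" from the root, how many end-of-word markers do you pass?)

Traverse "umzhezfuymq" character by character; count nodes along the way that are marked as word ends.
Prefixes of the query that are stored words: "umzhezfuym", "umzhezfuymq"
Count: 2

2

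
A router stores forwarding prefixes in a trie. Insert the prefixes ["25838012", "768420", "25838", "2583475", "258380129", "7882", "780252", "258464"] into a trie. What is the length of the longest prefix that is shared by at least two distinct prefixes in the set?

The deepest shared node is where two words last agree before diverging.
e.g. "25838012" and "258380129" share the prefix "25838012" of length 8; no pair shares a longer one.
Longest shared-prefix length: 8

8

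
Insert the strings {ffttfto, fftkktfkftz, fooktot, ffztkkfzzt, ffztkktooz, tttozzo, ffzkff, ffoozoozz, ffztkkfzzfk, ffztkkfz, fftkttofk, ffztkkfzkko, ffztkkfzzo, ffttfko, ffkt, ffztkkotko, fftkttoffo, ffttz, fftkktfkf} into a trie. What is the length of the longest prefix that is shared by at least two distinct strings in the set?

9

Look for the deepest trie node that still has at least two words in its subtree.
e.g. "fftkktfkf" and "fftkktfkftz" share the prefix "fftkktfkf" of length 9; no pair shares a longer one.
Longest shared-prefix length: 9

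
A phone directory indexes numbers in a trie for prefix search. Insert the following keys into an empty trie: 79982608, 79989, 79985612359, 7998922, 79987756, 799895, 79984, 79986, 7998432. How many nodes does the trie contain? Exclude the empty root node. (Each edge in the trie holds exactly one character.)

Trie structure (* marks end of a word):
(root)
└─ 7
   └─ 9
      └─ 9
         └─ 8
            ├─ 2
            │  └─ 6
            │     └─ 0
            │        └─ 8 *
            ├─ 4 *
            │  └─ 3
            │     └─ 2 *
            ├─ 5
            │  └─ 6
            │     └─ 1
            │        └─ 2
            │           └─ 3
            │              └─ 5
            │                 └─ 9 *
            ├─ 6 *
            ├─ 7
            │  └─ 7
            │     └─ 5
            │        └─ 6 *
            └─ 9 *
               ├─ 2
               │  └─ 2 *
               └─ 5 *
Counting every labelled node above: 27.

27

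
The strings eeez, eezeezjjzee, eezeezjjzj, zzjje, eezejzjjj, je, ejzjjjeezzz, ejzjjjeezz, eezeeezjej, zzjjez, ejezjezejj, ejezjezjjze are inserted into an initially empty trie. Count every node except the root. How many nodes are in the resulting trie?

Insert word by word; a character creates a node only if that edge doesn't already exist:
  "eeez" → 4 new (e, e, e, z)
  "eezeezjjzee" → prefix "ee" already present; 9 new (z, e, e, z, j, j, z, e, e)
  "eezeezjjzj" → prefix "eezeezjjz" already present; 1 new (j)
  "zzjje" → 5 new (z, z, j, j, e)
  "eezejzjjj" → prefix "eeze" already present; 5 new (j, z, j, j, j)
  "je" → 2 new (j, e)
  "ejzjjjeezzz" → prefix "e" already present; 10 new (j, z, j, j, j, e, e, z, z, z)
  "ejzjjjeezz" → prefix "ejzjjjeezz" already present; 0 new (none)
  "eezeeezjej" → prefix "eezee" already present; 5 new (e, z, j, e, j)
  "zzjjez" → prefix "zzjje" already present; 1 new (z)
  "ejezjezejj" → prefix "ej" already present; 8 new (e, z, j, e, z, e, j, j)
  "ejezjezjjze" → prefix "ejezjez" already present; 4 new (j, j, z, e)
Total nodes = 4 + 9 + 1 + 5 + 5 + 2 + 10 + 0 + 5 + 1 + 8 + 4 = 54

54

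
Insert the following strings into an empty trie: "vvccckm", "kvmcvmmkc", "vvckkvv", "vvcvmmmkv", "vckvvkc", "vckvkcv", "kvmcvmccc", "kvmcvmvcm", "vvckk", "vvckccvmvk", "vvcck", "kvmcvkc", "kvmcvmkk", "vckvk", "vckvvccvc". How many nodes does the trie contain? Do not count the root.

Trace insertions, counting only characters that open a new branch:
  "vvccckm" → 7 new (v, v, c, c, c, k, m)
  "kvmcvmmkc" → 9 new (k, v, m, c, v, m, m, k, c)
  "vvckkvv" → prefix "vvc" already present; 4 new (k, k, v, v)
  "vvcvmmmkv" → prefix "vvc" already present; 6 new (v, m, m, m, k, v)
  "vckvvkc" → prefix "v" already present; 6 new (c, k, v, v, k, c)
  "vckvkcv" → prefix "vckv" already present; 3 new (k, c, v)
  "kvmcvmccc" → prefix "kvmcvm" already present; 3 new (c, c, c)
  "kvmcvmvcm" → prefix "kvmcvm" already present; 3 new (v, c, m)
  "vvckk" → prefix "vvckk" already present; 0 new (none)
  "vvckccvmvk" → prefix "vvck" already present; 6 new (c, c, v, m, v, k)
  "vvcck" → prefix "vvcc" already present; 1 new (k)
  "kvmcvkc" → prefix "kvmcv" already present; 2 new (k, c)
  "kvmcvmkk" → prefix "kvmcvm" already present; 2 new (k, k)
  "vckvk" → prefix "vckvk" already present; 0 new (none)
  "vckvvccvc" → prefix "vckvv" already present; 4 new (c, c, v, c)
Total nodes = 7 + 9 + 4 + 6 + 6 + 3 + 3 + 3 + 0 + 6 + 1 + 2 + 2 + 0 + 4 = 56

56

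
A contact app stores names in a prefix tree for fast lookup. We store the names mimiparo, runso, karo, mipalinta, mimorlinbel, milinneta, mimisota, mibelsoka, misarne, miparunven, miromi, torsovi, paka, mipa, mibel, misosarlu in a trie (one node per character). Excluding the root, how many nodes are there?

82

Insert word by word; a character creates a node only if that edge doesn't already exist:
  "mimiparo" → 8 new (m, i, m, i, p, a, r, o)
  "runso" → 5 new (r, u, n, s, o)
  "karo" → 4 new (k, a, r, o)
  "mipalinta" → prefix "mi" already present; 7 new (p, a, l, i, n, t, a)
  "mimorlinbel" → prefix "mim" already present; 8 new (o, r, l, i, n, b, e, l)
  "milinneta" → prefix "mi" already present; 7 new (l, i, n, n, e, t, a)
  "mimisota" → prefix "mimi" already present; 4 new (s, o, t, a)
  "mibelsoka" → prefix "mi" already present; 7 new (b, e, l, s, o, k, a)
  "misarne" → prefix "mi" already present; 5 new (s, a, r, n, e)
  "miparunven" → prefix "mipa" already present; 6 new (r, u, n, v, e, n)
  "miromi" → prefix "mi" already present; 4 new (r, o, m, i)
  "torsovi" → 7 new (t, o, r, s, o, v, i)
  "paka" → 4 new (p, a, k, a)
  "mipa" → prefix "mipa" already present; 0 new (none)
  "mibel" → prefix "mibel" already present; 0 new (none)
  "misosarlu" → prefix "mis" already present; 6 new (o, s, a, r, l, u)
Total nodes = 8 + 5 + 4 + 7 + 8 + 7 + 4 + 7 + 5 + 6 + 4 + 7 + 4 + 0 + 0 + 6 = 82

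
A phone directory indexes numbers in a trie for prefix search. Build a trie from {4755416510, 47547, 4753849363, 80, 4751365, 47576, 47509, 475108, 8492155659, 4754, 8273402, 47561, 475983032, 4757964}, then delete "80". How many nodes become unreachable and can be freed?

Walk "80" from the leaf back toward the root, removing each node that no remaining word uses.
The suffix "0" (1 node) is used only by "80"; the node for "8" still has the child "4", so pruning stops there.
Nodes removed: 1

1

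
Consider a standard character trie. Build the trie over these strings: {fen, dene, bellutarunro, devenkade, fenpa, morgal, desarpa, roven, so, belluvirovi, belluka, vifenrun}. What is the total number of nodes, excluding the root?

Insert word by word; a character creates a node only if that edge doesn't already exist:
  "fen" → 3 new (f, e, n)
  "dene" → 4 new (d, e, n, e)
  "bellutarunro" → 12 new (b, e, l, l, u, t, a, r, u, n, r, o)
  "devenkade" → prefix "de" already present; 7 new (v, e, n, k, a, d, e)
  "fenpa" → prefix "fen" already present; 2 new (p, a)
  "morgal" → 6 new (m, o, r, g, a, l)
  "desarpa" → prefix "de" already present; 5 new (s, a, r, p, a)
  "roven" → 5 new (r, o, v, e, n)
  "so" → 2 new (s, o)
  "belluvirovi" → prefix "bellu" already present; 6 new (v, i, r, o, v, i)
  "belluka" → prefix "bellu" already present; 2 new (k, a)
  "vifenrun" → 8 new (v, i, f, e, n, r, u, n)
Total nodes = 3 + 4 + 12 + 7 + 2 + 6 + 5 + 5 + 2 + 6 + 2 + 8 = 62

62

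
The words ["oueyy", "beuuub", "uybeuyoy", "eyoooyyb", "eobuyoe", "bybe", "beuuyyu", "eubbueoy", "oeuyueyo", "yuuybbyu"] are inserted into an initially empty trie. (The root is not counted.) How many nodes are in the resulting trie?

61

Count nodes per top-level branch (shared prefixes stored once):
  'b'-branch (beuuub, beuuyyu, bybe): 12 nodes
  'e'-branch (eobuyoe, eubbueoy, eyoooyyb): 21 nodes
  'o'-branch (oeuyueyo, oueyy): 12 nodes
  'u'-branch (uybeuyoy): 8 nodes
  'y'-branch (yuuybbyu): 8 nodes
Sum: 61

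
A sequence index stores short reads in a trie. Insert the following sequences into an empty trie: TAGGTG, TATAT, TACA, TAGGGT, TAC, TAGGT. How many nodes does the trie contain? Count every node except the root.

13

Count nodes per top-level branch (shared prefixes stored once):
  'T'-branch (TAC, TACA, TAGGGT, TAGGT, TAGGTG, TATAT): 13 nodes
Sum: 13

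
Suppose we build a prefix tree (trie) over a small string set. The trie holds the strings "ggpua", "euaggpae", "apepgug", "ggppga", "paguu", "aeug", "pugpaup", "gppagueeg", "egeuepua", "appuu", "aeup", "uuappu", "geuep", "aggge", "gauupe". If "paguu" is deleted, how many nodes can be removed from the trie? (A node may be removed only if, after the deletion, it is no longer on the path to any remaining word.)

A node on "paguu"'s path can go only if nothing else ends at it or branches off below it.
The suffix "aguu" (4 nodes) is used only by "paguu"; the node for "p" still has the child "u", so pruning stops there.
Nodes removed: 4

4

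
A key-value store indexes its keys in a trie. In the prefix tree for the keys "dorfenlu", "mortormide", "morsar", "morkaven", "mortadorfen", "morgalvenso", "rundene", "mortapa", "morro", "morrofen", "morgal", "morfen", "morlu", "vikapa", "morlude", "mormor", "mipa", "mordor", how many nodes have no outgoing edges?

15

A leaf is a node with no children — equivalently, the end of a word that is not a proper prefix of any other stored word.
Those words: "dorfenlu", "mipa", "mordor", "morfen", "morgalvenso", "morkaven", "morlude", "mormor", "morrofen", "morsar", "mortadorfen", "mortapa", "mortormide", "rundene", "vikapa"
Leaf count: 15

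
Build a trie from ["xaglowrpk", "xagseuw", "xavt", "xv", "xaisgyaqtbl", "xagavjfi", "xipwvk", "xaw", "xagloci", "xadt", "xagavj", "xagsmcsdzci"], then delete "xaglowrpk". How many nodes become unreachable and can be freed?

Walk "xaglowrpk" from the leaf back toward the root, removing each node that no remaining word uses.
The suffix "wrpk" (4 nodes) is used only by "xaglowrpk"; the node for "xaglo" still has the child "c", so pruning stops there.
Nodes removed: 4

4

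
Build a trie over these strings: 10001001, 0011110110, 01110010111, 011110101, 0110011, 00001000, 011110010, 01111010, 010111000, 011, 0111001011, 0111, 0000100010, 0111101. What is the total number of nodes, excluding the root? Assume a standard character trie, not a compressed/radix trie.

For each word, the new-node count is its length minus the longest prefix already in the trie:
  "10001001" → 8 new (1, 0, 0, 0, 1, 0, 0, 1)
  "0011110110" → 10 new (0, 0, 1, 1, 1, 1, 0, 1, 1, 0)
  "01110010111" → prefix "0" already present; 10 new (1, 1, 1, 0, 0, 1, 0, 1, 1, 1)
  "011110101" → prefix "0111" already present; 5 new (1, 0, 1, 0, 1)
  "0110011" → prefix "011" already present; 4 new (0, 0, 1, 1)
  "00001000" → prefix "00" already present; 6 new (0, 0, 1, 0, 0, 0)
  "011110010" → prefix "011110" already present; 3 new (0, 1, 0)
  "01111010" → prefix "01111010" already present; 0 new (none)
  "010111000" → prefix "01" already present; 7 new (0, 1, 1, 1, 0, 0, 0)
  "011" → prefix "011" already present; 0 new (none)
  "0111001011" → prefix "0111001011" already present; 0 new (none)
  "0111" → prefix "0111" already present; 0 new (none)
  "0000100010" → prefix "00001000" already present; 2 new (1, 0)
  "0111101" → prefix "0111101" already present; 0 new (none)
Total nodes = 8 + 10 + 10 + 5 + 4 + 6 + 3 + 0 + 7 + 0 + 0 + 0 + 2 + 0 = 55

55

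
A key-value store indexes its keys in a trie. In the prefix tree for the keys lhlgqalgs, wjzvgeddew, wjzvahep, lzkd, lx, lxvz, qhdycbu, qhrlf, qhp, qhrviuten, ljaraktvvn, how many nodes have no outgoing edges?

10

Leaves are exactly the stored words that no other stored word extends.
Those words: "lhlgqalgs", "ljaraktvvn", "lxvz", "lzkd", "qhdycbu", "qhp", "qhrlf", "qhrviuten", "wjzvahep", "wjzvgeddew"
Leaf count: 10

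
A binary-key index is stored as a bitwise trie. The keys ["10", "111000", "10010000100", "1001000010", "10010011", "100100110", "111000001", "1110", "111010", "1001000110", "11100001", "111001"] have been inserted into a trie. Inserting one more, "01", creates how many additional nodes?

No existing word starts with "0", so every character of "01" needs a new node.
2 − 0 = 2 new nodes.

2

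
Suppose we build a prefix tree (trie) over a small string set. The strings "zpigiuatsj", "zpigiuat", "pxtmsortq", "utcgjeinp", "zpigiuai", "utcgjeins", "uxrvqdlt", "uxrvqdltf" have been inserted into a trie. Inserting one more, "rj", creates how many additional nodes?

2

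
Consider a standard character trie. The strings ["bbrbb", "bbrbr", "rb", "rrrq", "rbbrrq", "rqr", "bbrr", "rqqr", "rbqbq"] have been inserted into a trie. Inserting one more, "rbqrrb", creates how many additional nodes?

3

"rbq" is already a path in the trie; the remaining "rrb" must be added.
New nodes needed: |"rbqrrb"| − 3 = 6 − 3 = 3.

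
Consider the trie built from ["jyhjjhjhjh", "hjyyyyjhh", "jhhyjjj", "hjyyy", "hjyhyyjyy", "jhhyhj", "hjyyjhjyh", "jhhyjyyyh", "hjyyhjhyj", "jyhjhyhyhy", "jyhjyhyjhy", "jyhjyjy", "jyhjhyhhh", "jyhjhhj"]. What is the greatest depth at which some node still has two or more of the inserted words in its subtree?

Look for the deepest trie node that still has at least two words in its subtree.
"jyhjhyhhh" and "jyhjhyhyhy" agree on "jyhjhyh" (7 characters) before diverging; nothing deeper is shared.
Longest shared-prefix length: 7

7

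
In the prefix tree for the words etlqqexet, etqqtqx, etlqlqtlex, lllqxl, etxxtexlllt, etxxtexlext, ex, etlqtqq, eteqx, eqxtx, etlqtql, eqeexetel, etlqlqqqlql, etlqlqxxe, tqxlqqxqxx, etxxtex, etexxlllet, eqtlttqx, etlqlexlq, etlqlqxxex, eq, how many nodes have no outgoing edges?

18

A leaf is a node with no children — equivalently, the end of a word that is not a proper prefix of any other stored word.
Those words: "eqeexetel", "eqtlttqx", "eqxtx", "eteqx", "etexxlllet", "etlqlexlq", "etlqlqqqlql", "etlqlqtlex", "etlqlqxxex", "etlqqexet", "etlqtql", "etlqtqq", "etqqtqx", "etxxtexlext", "etxxtexlllt", "ex", "lllqxl", "tqxlqqxqxx"
Leaf count: 18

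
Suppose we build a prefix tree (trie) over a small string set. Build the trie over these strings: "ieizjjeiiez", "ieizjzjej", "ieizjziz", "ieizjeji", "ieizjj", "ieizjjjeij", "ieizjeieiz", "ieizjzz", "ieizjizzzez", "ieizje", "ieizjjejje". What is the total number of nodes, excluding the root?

For each word, the new-node count is its length minus the longest prefix already in the trie:
  "ieizjjeiiez" → 11 new (i, e, i, z, j, j, e, i, i, e, z)
  "ieizjzjej" → prefix "ieizj" already present; 4 new (z, j, e, j)
  "ieizjziz" → prefix "ieizjz" already present; 2 new (i, z)
  "ieizjeji" → prefix "ieizj" already present; 3 new (e, j, i)
  "ieizjj" → prefix "ieizjj" already present; 0 new (none)
  "ieizjjjeij" → prefix "ieizjj" already present; 4 new (j, e, i, j)
  "ieizjeieiz" → prefix "ieizje" already present; 4 new (i, e, i, z)
  "ieizjzz" → prefix "ieizjz" already present; 1 new (z)
  "ieizjizzzez" → prefix "ieizj" already present; 6 new (i, z, z, z, e, z)
  "ieizje" → prefix "ieizje" already present; 0 new (none)
  "ieizjjejje" → prefix "ieizjje" already present; 3 new (j, j, e)
Total nodes = 11 + 4 + 2 + 3 + 0 + 4 + 4 + 1 + 6 + 0 + 3 = 38

38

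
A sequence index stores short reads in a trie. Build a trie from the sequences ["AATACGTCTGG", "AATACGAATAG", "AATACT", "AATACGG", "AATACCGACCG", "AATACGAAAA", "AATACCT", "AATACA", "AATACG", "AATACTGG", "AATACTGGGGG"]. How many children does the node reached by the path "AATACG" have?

Follow the path "AATACG" to its node, then look at its outgoing edges.
Characters that immediately follow "AATACG" among the stored strings: {A, G, T}.
That node has 3 child edges.

3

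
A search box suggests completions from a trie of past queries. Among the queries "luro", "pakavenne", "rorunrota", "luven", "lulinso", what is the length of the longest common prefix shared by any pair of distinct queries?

2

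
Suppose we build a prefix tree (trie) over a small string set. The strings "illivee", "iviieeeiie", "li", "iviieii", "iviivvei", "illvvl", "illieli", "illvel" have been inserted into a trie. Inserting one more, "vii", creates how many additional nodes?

No existing word starts with "v", so every character of "vii" needs a new node.
3 − 0 = 3 new nodes.

3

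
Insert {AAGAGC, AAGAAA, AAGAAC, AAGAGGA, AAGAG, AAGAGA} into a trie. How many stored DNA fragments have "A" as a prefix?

Traverse to the node for "A", then collect every word in that subtree.
Matches: "AAGAAA", "AAGAAC", "AAGAG", "AAGAGA", "AAGAGC", "AAGAGGA"
Count: 6

6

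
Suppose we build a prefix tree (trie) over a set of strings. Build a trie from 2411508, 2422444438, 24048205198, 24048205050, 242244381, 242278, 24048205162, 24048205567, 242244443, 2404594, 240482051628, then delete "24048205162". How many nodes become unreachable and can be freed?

0

After clearing the end-marker at "24048205162", prune upward until reaching a node still needed by another word.
Every node on "24048205162" is still needed (e.g. by "240482051628"), so nothing is freed.
Nodes removed: 0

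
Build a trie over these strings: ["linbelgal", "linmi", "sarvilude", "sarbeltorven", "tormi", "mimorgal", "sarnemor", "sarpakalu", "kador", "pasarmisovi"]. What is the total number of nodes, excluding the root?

69

For each word, the new-node count is its length minus the longest prefix already in the trie:
  "linbelgal" → 9 new (l, i, n, b, e, l, g, a, l)
  "linmi" → prefix "lin" already present; 2 new (m, i)
  "sarvilude" → 9 new (s, a, r, v, i, l, u, d, e)
  "sarbeltorven" → prefix "sar" already present; 9 new (b, e, l, t, o, r, v, e, n)
  "tormi" → 5 new (t, o, r, m, i)
  "mimorgal" → 8 new (m, i, m, o, r, g, a, l)
  "sarnemor" → prefix "sar" already present; 5 new (n, e, m, o, r)
  "sarpakalu" → prefix "sar" already present; 6 new (p, a, k, a, l, u)
  "kador" → 5 new (k, a, d, o, r)
  "pasarmisovi" → 11 new (p, a, s, a, r, m, i, s, o, v, i)
Total nodes = 9 + 2 + 9 + 9 + 5 + 8 + 5 + 6 + 5 + 11 = 69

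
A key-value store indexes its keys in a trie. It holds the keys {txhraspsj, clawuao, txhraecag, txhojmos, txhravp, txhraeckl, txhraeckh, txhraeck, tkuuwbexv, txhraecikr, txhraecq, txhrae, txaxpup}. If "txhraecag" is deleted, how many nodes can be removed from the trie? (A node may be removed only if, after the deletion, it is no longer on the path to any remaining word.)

2

A node on "txhraecag"'s path can go only if nothing else ends at it or branches off below it.
The suffix "ag" (2 nodes) is used only by "txhraecag"; the node for "txhraec" still has the child "k", so pruning stops there.
Nodes removed: 2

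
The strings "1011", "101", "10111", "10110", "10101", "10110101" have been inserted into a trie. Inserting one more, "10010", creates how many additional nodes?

3

The longest prefix of "10010" already in the trie is "10" (length 2).
Each of the 3 remaining characters creates one node.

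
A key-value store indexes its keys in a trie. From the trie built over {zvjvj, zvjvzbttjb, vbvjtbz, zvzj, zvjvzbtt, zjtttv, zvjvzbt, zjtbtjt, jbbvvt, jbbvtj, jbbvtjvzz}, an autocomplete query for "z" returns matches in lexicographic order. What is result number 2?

zjtttv

DFS of the "z" subtree visits, in order: "zjtbtjt", "zjtttv", "zvjvj", "zvjvzbt", "zvjvzbtt", "zvjvzbttjb", "zvzj"
Position 2: zjtttv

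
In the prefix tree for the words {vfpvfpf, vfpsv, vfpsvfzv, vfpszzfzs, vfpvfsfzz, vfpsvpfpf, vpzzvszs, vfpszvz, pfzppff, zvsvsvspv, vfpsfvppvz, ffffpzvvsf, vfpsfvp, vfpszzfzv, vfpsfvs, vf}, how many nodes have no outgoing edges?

13

Leaves are exactly the stored words that no other stored word extends.
Those words: "ffffpzvvsf", "pfzppff", "vfpsfvppvz", "vfpsfvs", "vfpsvfzv", "vfpsvpfpf", "vfpszvz", "vfpszzfzs", "vfpszzfzv", "vfpvfpf", "vfpvfsfzz", "vpzzvszs", "zvsvsvspv"
Leaf count: 13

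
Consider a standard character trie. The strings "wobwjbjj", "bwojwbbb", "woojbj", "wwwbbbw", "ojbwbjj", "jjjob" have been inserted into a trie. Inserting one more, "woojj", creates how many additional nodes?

1

The longest prefix of "woojj" already in the trie is "wooj" (length 4).
New nodes needed: |"woojj"| − 4 = 5 − 4 = 1.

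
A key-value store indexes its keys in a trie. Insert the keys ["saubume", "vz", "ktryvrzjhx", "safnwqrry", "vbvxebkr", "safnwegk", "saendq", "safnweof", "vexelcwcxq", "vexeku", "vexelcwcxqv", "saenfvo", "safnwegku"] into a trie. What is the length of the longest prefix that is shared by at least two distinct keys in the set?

10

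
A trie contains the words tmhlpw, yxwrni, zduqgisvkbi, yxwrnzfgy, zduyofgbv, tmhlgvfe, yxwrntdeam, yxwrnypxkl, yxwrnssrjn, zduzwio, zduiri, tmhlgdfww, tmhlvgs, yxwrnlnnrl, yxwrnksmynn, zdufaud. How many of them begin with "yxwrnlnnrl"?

Filter for entries beginning with "yxwrnlnnrl":
Matches: "yxwrnlnnrl"
Count: 1

1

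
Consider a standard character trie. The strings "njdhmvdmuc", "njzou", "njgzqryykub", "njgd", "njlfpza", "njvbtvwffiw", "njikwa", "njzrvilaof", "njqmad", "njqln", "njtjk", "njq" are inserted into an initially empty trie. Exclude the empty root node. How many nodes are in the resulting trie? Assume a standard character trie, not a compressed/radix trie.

For each word, the new-node count is its length minus the longest prefix already in the trie:
  "njdhmvdmuc" → 10 new (n, j, d, h, m, v, d, m, u, c)
  "njzou" → prefix "nj" already present; 3 new (z, o, u)
  "njgzqryykub" → prefix "nj" already present; 9 new (g, z, q, r, y, y, k, u, b)
  "njgd" → prefix "njg" already present; 1 new (d)
  "njlfpza" → prefix "nj" already present; 5 new (l, f, p, z, a)
  "njvbtvwffiw" → prefix "nj" already present; 9 new (v, b, t, v, w, f, f, i, w)
  "njikwa" → prefix "nj" already present; 4 new (i, k, w, a)
  "njzrvilaof" → prefix "njz" already present; 7 new (r, v, i, l, a, o, f)
  "njqmad" → prefix "nj" already present; 4 new (q, m, a, d)
  "njqln" → prefix "njq" already present; 2 new (l, n)
  "njtjk" → prefix "nj" already present; 3 new (t, j, k)
  "njq" → prefix "njq" already present; 0 new (none)
Total nodes = 10 + 3 + 9 + 1 + 5 + 9 + 4 + 7 + 4 + 2 + 3 + 0 = 57

57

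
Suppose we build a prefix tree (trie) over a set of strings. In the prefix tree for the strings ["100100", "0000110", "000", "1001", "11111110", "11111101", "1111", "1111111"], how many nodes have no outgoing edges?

4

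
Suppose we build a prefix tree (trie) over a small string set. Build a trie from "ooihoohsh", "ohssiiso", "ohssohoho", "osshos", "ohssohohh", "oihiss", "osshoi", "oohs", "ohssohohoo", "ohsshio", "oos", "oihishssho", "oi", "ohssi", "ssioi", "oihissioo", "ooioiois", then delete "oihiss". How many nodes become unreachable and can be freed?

Walk "oihiss" from the leaf back toward the root, removing each node that no remaining word uses.
Every node on "oihiss" is still needed (e.g. by "oihissioo"), so nothing is freed.
Nodes removed: 0

0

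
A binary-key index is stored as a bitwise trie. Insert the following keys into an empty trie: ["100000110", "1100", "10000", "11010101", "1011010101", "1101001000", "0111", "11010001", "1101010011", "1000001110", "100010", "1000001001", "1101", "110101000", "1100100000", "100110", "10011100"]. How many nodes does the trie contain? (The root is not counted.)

Count nodes per top-level branch (shared prefixes stored once):
  '0'-branch (0111): 4 nodes
  '1'-branch (10000, 1000001001, 100000110, 1000001110, 100010, 100110, 10011100, 1011010101, 1100, 1100100000, 1101, 11010001, 1101001000, 110101000, 1101010011, 11010101): 55 nodes
Sum: 59

59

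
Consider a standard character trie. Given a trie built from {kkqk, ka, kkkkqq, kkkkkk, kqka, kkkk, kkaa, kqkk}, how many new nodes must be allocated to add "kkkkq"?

0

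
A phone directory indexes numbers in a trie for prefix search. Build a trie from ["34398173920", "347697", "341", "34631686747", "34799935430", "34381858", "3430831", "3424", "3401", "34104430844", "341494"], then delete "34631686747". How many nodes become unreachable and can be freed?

9

A node on "34631686747"'s path can go only if nothing else ends at it or branches off below it.
The suffix "631686747" (9 nodes) is used only by "34631686747"; the node for "34" still has the child "3", so pruning stops there.
Nodes removed: 9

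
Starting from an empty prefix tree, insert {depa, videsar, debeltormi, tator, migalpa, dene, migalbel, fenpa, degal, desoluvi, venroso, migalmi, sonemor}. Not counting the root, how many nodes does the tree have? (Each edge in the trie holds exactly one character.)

Count nodes per top-level branch (shared prefixes stored once):
  'd'-branch (debeltormi, degal, dene, depa, desoluvi): 23 nodes
  'f'-branch (fenpa): 5 nodes
  'm'-branch (migalbel, migalmi, migalpa): 12 nodes
  's'-branch (sonemor): 7 nodes
  't'-branch (tator): 5 nodes
  'v'-branch (venroso, videsar): 13 nodes
Sum: 65

65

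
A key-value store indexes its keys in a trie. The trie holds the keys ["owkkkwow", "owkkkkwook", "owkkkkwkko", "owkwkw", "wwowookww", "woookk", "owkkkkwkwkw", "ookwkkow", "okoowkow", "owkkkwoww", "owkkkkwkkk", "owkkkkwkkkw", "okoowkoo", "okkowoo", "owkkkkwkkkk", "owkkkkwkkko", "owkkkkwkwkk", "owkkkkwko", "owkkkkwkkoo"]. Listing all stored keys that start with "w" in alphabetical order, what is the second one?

DFS of the "w" subtree visits, in order: "woookk", "wwowookww"
Position 2: wwowookww

wwowookww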